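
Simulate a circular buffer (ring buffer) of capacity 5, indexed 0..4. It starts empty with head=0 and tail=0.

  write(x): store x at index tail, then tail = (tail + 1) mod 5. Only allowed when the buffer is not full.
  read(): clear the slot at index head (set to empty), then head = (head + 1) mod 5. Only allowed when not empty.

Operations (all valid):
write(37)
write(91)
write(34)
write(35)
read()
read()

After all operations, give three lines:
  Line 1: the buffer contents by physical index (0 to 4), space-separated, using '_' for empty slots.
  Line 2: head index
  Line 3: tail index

write(37): buf=[37 _ _ _ _], head=0, tail=1, size=1
write(91): buf=[37 91 _ _ _], head=0, tail=2, size=2
write(34): buf=[37 91 34 _ _], head=0, tail=3, size=3
write(35): buf=[37 91 34 35 _], head=0, tail=4, size=4
read(): buf=[_ 91 34 35 _], head=1, tail=4, size=3
read(): buf=[_ _ 34 35 _], head=2, tail=4, size=2

Answer: _ _ 34 35 _
2
4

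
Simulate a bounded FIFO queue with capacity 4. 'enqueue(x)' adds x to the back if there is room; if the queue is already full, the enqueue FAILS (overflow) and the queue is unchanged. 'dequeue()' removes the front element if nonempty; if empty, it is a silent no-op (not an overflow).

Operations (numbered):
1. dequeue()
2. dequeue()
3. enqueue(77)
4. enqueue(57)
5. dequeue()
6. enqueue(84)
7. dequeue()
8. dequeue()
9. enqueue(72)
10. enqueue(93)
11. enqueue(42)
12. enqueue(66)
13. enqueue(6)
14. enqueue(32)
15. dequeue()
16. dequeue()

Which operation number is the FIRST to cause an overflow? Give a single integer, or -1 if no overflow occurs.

Answer: 13

Derivation:
1. dequeue(): empty, no-op, size=0
2. dequeue(): empty, no-op, size=0
3. enqueue(77): size=1
4. enqueue(57): size=2
5. dequeue(): size=1
6. enqueue(84): size=2
7. dequeue(): size=1
8. dequeue(): size=0
9. enqueue(72): size=1
10. enqueue(93): size=2
11. enqueue(42): size=3
12. enqueue(66): size=4
13. enqueue(6): size=4=cap → OVERFLOW (fail)
14. enqueue(32): size=4=cap → OVERFLOW (fail)
15. dequeue(): size=3
16. dequeue(): size=2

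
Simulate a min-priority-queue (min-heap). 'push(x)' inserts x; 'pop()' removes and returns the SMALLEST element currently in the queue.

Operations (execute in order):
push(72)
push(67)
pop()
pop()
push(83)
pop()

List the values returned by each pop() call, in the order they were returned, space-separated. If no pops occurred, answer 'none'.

push(72): heap contents = [72]
push(67): heap contents = [67, 72]
pop() → 67: heap contents = [72]
pop() → 72: heap contents = []
push(83): heap contents = [83]
pop() → 83: heap contents = []

Answer: 67 72 83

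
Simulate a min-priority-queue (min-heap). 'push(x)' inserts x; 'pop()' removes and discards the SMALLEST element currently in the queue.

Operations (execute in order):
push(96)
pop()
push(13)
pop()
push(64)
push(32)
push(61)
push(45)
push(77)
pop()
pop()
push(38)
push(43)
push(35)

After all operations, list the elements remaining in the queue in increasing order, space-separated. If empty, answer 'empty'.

push(96): heap contents = [96]
pop() → 96: heap contents = []
push(13): heap contents = [13]
pop() → 13: heap contents = []
push(64): heap contents = [64]
push(32): heap contents = [32, 64]
push(61): heap contents = [32, 61, 64]
push(45): heap contents = [32, 45, 61, 64]
push(77): heap contents = [32, 45, 61, 64, 77]
pop() → 32: heap contents = [45, 61, 64, 77]
pop() → 45: heap contents = [61, 64, 77]
push(38): heap contents = [38, 61, 64, 77]
push(43): heap contents = [38, 43, 61, 64, 77]
push(35): heap contents = [35, 38, 43, 61, 64, 77]

Answer: 35 38 43 61 64 77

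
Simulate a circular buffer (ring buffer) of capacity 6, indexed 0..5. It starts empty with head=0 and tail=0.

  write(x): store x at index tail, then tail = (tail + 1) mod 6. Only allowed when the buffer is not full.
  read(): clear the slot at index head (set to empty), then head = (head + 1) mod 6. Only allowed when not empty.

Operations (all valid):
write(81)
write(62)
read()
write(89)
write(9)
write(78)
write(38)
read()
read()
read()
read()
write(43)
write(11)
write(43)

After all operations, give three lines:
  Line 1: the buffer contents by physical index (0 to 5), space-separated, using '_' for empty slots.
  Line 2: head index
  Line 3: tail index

Answer: 43 11 43 _ _ 38
5
3

Derivation:
write(81): buf=[81 _ _ _ _ _], head=0, tail=1, size=1
write(62): buf=[81 62 _ _ _ _], head=0, tail=2, size=2
read(): buf=[_ 62 _ _ _ _], head=1, tail=2, size=1
write(89): buf=[_ 62 89 _ _ _], head=1, tail=3, size=2
write(9): buf=[_ 62 89 9 _ _], head=1, tail=4, size=3
write(78): buf=[_ 62 89 9 78 _], head=1, tail=5, size=4
write(38): buf=[_ 62 89 9 78 38], head=1, tail=0, size=5
read(): buf=[_ _ 89 9 78 38], head=2, tail=0, size=4
read(): buf=[_ _ _ 9 78 38], head=3, tail=0, size=3
read(): buf=[_ _ _ _ 78 38], head=4, tail=0, size=2
read(): buf=[_ _ _ _ _ 38], head=5, tail=0, size=1
write(43): buf=[43 _ _ _ _ 38], head=5, tail=1, size=2
write(11): buf=[43 11 _ _ _ 38], head=5, tail=2, size=3
write(43): buf=[43 11 43 _ _ 38], head=5, tail=3, size=4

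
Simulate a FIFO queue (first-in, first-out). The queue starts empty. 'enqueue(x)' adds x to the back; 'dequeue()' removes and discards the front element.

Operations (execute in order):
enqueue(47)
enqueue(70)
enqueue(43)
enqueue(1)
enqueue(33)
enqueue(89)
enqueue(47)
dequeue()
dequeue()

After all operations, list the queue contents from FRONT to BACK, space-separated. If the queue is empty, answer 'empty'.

enqueue(47): [47]
enqueue(70): [47, 70]
enqueue(43): [47, 70, 43]
enqueue(1): [47, 70, 43, 1]
enqueue(33): [47, 70, 43, 1, 33]
enqueue(89): [47, 70, 43, 1, 33, 89]
enqueue(47): [47, 70, 43, 1, 33, 89, 47]
dequeue(): [70, 43, 1, 33, 89, 47]
dequeue(): [43, 1, 33, 89, 47]

Answer: 43 1 33 89 47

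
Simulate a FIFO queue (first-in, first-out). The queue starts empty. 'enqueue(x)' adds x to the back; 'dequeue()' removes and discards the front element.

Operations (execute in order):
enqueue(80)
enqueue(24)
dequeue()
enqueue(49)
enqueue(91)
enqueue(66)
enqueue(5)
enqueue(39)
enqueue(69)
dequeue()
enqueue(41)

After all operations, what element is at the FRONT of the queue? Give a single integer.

enqueue(80): queue = [80]
enqueue(24): queue = [80, 24]
dequeue(): queue = [24]
enqueue(49): queue = [24, 49]
enqueue(91): queue = [24, 49, 91]
enqueue(66): queue = [24, 49, 91, 66]
enqueue(5): queue = [24, 49, 91, 66, 5]
enqueue(39): queue = [24, 49, 91, 66, 5, 39]
enqueue(69): queue = [24, 49, 91, 66, 5, 39, 69]
dequeue(): queue = [49, 91, 66, 5, 39, 69]
enqueue(41): queue = [49, 91, 66, 5, 39, 69, 41]

Answer: 49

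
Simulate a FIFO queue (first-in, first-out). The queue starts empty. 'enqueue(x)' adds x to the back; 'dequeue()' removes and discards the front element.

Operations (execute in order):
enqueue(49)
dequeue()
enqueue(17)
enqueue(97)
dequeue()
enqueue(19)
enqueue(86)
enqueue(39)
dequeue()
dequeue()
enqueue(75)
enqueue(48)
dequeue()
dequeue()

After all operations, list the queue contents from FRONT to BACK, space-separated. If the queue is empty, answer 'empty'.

enqueue(49): [49]
dequeue(): []
enqueue(17): [17]
enqueue(97): [17, 97]
dequeue(): [97]
enqueue(19): [97, 19]
enqueue(86): [97, 19, 86]
enqueue(39): [97, 19, 86, 39]
dequeue(): [19, 86, 39]
dequeue(): [86, 39]
enqueue(75): [86, 39, 75]
enqueue(48): [86, 39, 75, 48]
dequeue(): [39, 75, 48]
dequeue(): [75, 48]

Answer: 75 48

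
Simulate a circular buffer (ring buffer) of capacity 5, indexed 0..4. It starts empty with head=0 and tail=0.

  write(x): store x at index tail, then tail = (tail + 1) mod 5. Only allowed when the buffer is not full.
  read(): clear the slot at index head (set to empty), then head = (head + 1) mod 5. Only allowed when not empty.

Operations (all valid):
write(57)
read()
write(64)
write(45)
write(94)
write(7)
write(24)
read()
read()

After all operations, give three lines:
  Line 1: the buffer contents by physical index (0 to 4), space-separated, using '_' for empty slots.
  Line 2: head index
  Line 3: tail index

write(57): buf=[57 _ _ _ _], head=0, tail=1, size=1
read(): buf=[_ _ _ _ _], head=1, tail=1, size=0
write(64): buf=[_ 64 _ _ _], head=1, tail=2, size=1
write(45): buf=[_ 64 45 _ _], head=1, tail=3, size=2
write(94): buf=[_ 64 45 94 _], head=1, tail=4, size=3
write(7): buf=[_ 64 45 94 7], head=1, tail=0, size=4
write(24): buf=[24 64 45 94 7], head=1, tail=1, size=5
read(): buf=[24 _ 45 94 7], head=2, tail=1, size=4
read(): buf=[24 _ _ 94 7], head=3, tail=1, size=3

Answer: 24 _ _ 94 7
3
1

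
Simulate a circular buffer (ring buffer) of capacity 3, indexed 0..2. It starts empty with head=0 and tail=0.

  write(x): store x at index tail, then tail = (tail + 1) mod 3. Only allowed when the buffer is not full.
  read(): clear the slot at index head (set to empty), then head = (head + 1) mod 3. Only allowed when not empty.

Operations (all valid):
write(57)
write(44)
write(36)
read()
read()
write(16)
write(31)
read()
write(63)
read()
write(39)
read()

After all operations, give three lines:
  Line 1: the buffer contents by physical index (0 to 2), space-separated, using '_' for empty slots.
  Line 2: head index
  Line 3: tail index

Answer: 39 _ 63
2
1

Derivation:
write(57): buf=[57 _ _], head=0, tail=1, size=1
write(44): buf=[57 44 _], head=0, tail=2, size=2
write(36): buf=[57 44 36], head=0, tail=0, size=3
read(): buf=[_ 44 36], head=1, tail=0, size=2
read(): buf=[_ _ 36], head=2, tail=0, size=1
write(16): buf=[16 _ 36], head=2, tail=1, size=2
write(31): buf=[16 31 36], head=2, tail=2, size=3
read(): buf=[16 31 _], head=0, tail=2, size=2
write(63): buf=[16 31 63], head=0, tail=0, size=3
read(): buf=[_ 31 63], head=1, tail=0, size=2
write(39): buf=[39 31 63], head=1, tail=1, size=3
read(): buf=[39 _ 63], head=2, tail=1, size=2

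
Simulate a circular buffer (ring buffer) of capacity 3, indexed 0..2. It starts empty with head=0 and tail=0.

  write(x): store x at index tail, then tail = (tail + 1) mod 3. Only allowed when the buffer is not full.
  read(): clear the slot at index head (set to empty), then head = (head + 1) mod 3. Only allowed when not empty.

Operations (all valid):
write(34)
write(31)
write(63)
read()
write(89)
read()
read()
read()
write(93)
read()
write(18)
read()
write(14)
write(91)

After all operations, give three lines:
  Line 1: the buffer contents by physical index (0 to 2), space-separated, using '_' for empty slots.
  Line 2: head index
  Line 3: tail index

write(34): buf=[34 _ _], head=0, tail=1, size=1
write(31): buf=[34 31 _], head=0, tail=2, size=2
write(63): buf=[34 31 63], head=0, tail=0, size=3
read(): buf=[_ 31 63], head=1, tail=0, size=2
write(89): buf=[89 31 63], head=1, tail=1, size=3
read(): buf=[89 _ 63], head=2, tail=1, size=2
read(): buf=[89 _ _], head=0, tail=1, size=1
read(): buf=[_ _ _], head=1, tail=1, size=0
write(93): buf=[_ 93 _], head=1, tail=2, size=1
read(): buf=[_ _ _], head=2, tail=2, size=0
write(18): buf=[_ _ 18], head=2, tail=0, size=1
read(): buf=[_ _ _], head=0, tail=0, size=0
write(14): buf=[14 _ _], head=0, tail=1, size=1
write(91): buf=[14 91 _], head=0, tail=2, size=2

Answer: 14 91 _
0
2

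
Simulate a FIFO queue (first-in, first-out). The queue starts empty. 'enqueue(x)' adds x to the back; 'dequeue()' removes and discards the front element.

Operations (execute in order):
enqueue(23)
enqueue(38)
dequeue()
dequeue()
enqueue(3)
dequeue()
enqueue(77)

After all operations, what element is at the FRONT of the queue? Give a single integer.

Answer: 77

Derivation:
enqueue(23): queue = [23]
enqueue(38): queue = [23, 38]
dequeue(): queue = [38]
dequeue(): queue = []
enqueue(3): queue = [3]
dequeue(): queue = []
enqueue(77): queue = [77]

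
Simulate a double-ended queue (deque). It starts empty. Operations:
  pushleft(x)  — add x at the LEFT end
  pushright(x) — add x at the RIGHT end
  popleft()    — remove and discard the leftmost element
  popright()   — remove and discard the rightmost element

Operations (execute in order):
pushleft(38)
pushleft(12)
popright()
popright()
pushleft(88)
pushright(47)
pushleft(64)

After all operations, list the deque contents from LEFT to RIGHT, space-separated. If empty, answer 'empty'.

Answer: 64 88 47

Derivation:
pushleft(38): [38]
pushleft(12): [12, 38]
popright(): [12]
popright(): []
pushleft(88): [88]
pushright(47): [88, 47]
pushleft(64): [64, 88, 47]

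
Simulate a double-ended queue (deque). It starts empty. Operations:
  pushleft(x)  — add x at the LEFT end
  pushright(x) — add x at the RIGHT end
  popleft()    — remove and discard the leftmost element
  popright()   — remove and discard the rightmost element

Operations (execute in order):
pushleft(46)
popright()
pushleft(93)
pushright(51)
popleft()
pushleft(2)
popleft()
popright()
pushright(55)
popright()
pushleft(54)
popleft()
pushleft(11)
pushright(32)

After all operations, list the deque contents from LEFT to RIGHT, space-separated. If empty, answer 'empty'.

pushleft(46): [46]
popright(): []
pushleft(93): [93]
pushright(51): [93, 51]
popleft(): [51]
pushleft(2): [2, 51]
popleft(): [51]
popright(): []
pushright(55): [55]
popright(): []
pushleft(54): [54]
popleft(): []
pushleft(11): [11]
pushright(32): [11, 32]

Answer: 11 32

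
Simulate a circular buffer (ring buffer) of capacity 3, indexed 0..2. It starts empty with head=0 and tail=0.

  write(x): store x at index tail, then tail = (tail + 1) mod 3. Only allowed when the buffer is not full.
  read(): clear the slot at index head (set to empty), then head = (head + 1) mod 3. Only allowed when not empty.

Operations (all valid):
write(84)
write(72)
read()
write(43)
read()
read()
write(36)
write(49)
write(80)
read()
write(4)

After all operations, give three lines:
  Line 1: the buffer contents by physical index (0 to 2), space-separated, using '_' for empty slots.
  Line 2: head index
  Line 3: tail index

write(84): buf=[84 _ _], head=0, tail=1, size=1
write(72): buf=[84 72 _], head=0, tail=2, size=2
read(): buf=[_ 72 _], head=1, tail=2, size=1
write(43): buf=[_ 72 43], head=1, tail=0, size=2
read(): buf=[_ _ 43], head=2, tail=0, size=1
read(): buf=[_ _ _], head=0, tail=0, size=0
write(36): buf=[36 _ _], head=0, tail=1, size=1
write(49): buf=[36 49 _], head=0, tail=2, size=2
write(80): buf=[36 49 80], head=0, tail=0, size=3
read(): buf=[_ 49 80], head=1, tail=0, size=2
write(4): buf=[4 49 80], head=1, tail=1, size=3

Answer: 4 49 80
1
1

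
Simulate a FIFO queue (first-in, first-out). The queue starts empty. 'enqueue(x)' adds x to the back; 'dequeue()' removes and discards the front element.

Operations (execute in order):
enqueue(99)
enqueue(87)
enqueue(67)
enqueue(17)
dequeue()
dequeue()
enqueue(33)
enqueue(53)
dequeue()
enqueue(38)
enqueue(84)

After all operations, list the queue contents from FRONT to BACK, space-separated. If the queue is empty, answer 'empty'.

Answer: 17 33 53 38 84

Derivation:
enqueue(99): [99]
enqueue(87): [99, 87]
enqueue(67): [99, 87, 67]
enqueue(17): [99, 87, 67, 17]
dequeue(): [87, 67, 17]
dequeue(): [67, 17]
enqueue(33): [67, 17, 33]
enqueue(53): [67, 17, 33, 53]
dequeue(): [17, 33, 53]
enqueue(38): [17, 33, 53, 38]
enqueue(84): [17, 33, 53, 38, 84]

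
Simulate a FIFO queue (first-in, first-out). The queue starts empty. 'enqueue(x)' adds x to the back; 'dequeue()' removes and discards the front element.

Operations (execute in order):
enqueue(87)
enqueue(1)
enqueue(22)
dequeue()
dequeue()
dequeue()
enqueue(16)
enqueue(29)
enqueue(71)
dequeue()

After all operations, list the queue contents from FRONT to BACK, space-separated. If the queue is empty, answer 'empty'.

enqueue(87): [87]
enqueue(1): [87, 1]
enqueue(22): [87, 1, 22]
dequeue(): [1, 22]
dequeue(): [22]
dequeue(): []
enqueue(16): [16]
enqueue(29): [16, 29]
enqueue(71): [16, 29, 71]
dequeue(): [29, 71]

Answer: 29 71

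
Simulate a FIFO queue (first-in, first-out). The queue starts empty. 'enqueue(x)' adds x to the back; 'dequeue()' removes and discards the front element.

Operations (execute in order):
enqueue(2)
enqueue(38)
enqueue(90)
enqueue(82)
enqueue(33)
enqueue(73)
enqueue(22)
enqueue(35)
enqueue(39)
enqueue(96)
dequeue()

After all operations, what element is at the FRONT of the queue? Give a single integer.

enqueue(2): queue = [2]
enqueue(38): queue = [2, 38]
enqueue(90): queue = [2, 38, 90]
enqueue(82): queue = [2, 38, 90, 82]
enqueue(33): queue = [2, 38, 90, 82, 33]
enqueue(73): queue = [2, 38, 90, 82, 33, 73]
enqueue(22): queue = [2, 38, 90, 82, 33, 73, 22]
enqueue(35): queue = [2, 38, 90, 82, 33, 73, 22, 35]
enqueue(39): queue = [2, 38, 90, 82, 33, 73, 22, 35, 39]
enqueue(96): queue = [2, 38, 90, 82, 33, 73, 22, 35, 39, 96]
dequeue(): queue = [38, 90, 82, 33, 73, 22, 35, 39, 96]

Answer: 38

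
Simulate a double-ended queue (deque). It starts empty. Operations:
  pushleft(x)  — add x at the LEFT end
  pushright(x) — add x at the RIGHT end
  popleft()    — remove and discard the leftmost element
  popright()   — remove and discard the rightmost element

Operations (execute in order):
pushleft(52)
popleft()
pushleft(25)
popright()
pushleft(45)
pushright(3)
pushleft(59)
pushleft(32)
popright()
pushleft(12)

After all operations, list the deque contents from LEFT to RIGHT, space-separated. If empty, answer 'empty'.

pushleft(52): [52]
popleft(): []
pushleft(25): [25]
popright(): []
pushleft(45): [45]
pushright(3): [45, 3]
pushleft(59): [59, 45, 3]
pushleft(32): [32, 59, 45, 3]
popright(): [32, 59, 45]
pushleft(12): [12, 32, 59, 45]

Answer: 12 32 59 45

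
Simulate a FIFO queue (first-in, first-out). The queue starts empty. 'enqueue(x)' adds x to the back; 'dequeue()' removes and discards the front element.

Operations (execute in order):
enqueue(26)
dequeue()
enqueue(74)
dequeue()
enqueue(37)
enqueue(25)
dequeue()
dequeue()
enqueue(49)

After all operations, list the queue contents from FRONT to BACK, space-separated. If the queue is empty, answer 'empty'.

enqueue(26): [26]
dequeue(): []
enqueue(74): [74]
dequeue(): []
enqueue(37): [37]
enqueue(25): [37, 25]
dequeue(): [25]
dequeue(): []
enqueue(49): [49]

Answer: 49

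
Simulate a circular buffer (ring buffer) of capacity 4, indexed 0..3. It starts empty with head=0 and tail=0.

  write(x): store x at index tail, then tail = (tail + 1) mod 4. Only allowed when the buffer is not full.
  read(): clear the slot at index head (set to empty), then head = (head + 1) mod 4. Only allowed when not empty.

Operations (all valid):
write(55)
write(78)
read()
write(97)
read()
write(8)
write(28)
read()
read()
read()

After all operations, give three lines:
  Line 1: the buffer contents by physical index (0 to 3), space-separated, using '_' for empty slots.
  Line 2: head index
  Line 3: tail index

Answer: _ _ _ _
1
1

Derivation:
write(55): buf=[55 _ _ _], head=0, tail=1, size=1
write(78): buf=[55 78 _ _], head=0, tail=2, size=2
read(): buf=[_ 78 _ _], head=1, tail=2, size=1
write(97): buf=[_ 78 97 _], head=1, tail=3, size=2
read(): buf=[_ _ 97 _], head=2, tail=3, size=1
write(8): buf=[_ _ 97 8], head=2, tail=0, size=2
write(28): buf=[28 _ 97 8], head=2, tail=1, size=3
read(): buf=[28 _ _ 8], head=3, tail=1, size=2
read(): buf=[28 _ _ _], head=0, tail=1, size=1
read(): buf=[_ _ _ _], head=1, tail=1, size=0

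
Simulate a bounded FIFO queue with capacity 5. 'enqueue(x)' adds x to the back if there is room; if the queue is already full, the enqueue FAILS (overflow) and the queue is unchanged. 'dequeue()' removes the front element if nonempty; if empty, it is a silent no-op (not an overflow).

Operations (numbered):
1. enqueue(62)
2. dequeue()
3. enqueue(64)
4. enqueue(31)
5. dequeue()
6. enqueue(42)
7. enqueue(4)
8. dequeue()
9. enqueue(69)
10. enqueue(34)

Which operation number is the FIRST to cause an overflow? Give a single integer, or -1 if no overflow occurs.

1. enqueue(62): size=1
2. dequeue(): size=0
3. enqueue(64): size=1
4. enqueue(31): size=2
5. dequeue(): size=1
6. enqueue(42): size=2
7. enqueue(4): size=3
8. dequeue(): size=2
9. enqueue(69): size=3
10. enqueue(34): size=4

Answer: -1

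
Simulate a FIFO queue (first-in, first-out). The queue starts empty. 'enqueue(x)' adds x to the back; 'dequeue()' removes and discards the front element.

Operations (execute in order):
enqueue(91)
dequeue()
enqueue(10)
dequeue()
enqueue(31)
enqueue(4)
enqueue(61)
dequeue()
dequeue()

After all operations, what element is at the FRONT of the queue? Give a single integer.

Answer: 61

Derivation:
enqueue(91): queue = [91]
dequeue(): queue = []
enqueue(10): queue = [10]
dequeue(): queue = []
enqueue(31): queue = [31]
enqueue(4): queue = [31, 4]
enqueue(61): queue = [31, 4, 61]
dequeue(): queue = [4, 61]
dequeue(): queue = [61]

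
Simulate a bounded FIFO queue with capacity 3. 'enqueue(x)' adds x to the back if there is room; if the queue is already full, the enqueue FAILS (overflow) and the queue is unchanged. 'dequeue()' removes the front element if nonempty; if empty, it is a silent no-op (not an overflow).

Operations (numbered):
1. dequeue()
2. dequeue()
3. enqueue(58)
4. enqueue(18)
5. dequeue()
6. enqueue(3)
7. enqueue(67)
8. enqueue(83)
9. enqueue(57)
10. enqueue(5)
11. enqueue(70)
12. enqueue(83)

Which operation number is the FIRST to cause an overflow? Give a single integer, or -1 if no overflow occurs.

1. dequeue(): empty, no-op, size=0
2. dequeue(): empty, no-op, size=0
3. enqueue(58): size=1
4. enqueue(18): size=2
5. dequeue(): size=1
6. enqueue(3): size=2
7. enqueue(67): size=3
8. enqueue(83): size=3=cap → OVERFLOW (fail)
9. enqueue(57): size=3=cap → OVERFLOW (fail)
10. enqueue(5): size=3=cap → OVERFLOW (fail)
11. enqueue(70): size=3=cap → OVERFLOW (fail)
12. enqueue(83): size=3=cap → OVERFLOW (fail)

Answer: 8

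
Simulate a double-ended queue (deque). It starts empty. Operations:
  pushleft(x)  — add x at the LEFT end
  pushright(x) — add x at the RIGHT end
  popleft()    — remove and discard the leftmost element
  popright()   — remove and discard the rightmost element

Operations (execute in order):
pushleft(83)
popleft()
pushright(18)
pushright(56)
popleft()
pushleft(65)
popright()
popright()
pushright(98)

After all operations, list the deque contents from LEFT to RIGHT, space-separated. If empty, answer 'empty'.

pushleft(83): [83]
popleft(): []
pushright(18): [18]
pushright(56): [18, 56]
popleft(): [56]
pushleft(65): [65, 56]
popright(): [65]
popright(): []
pushright(98): [98]

Answer: 98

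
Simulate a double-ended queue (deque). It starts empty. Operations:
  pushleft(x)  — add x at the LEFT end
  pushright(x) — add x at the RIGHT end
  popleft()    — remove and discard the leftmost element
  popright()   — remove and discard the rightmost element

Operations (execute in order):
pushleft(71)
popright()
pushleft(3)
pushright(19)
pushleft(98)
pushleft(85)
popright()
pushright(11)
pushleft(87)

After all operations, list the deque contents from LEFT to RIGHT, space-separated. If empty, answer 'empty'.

Answer: 87 85 98 3 11

Derivation:
pushleft(71): [71]
popright(): []
pushleft(3): [3]
pushright(19): [3, 19]
pushleft(98): [98, 3, 19]
pushleft(85): [85, 98, 3, 19]
popright(): [85, 98, 3]
pushright(11): [85, 98, 3, 11]
pushleft(87): [87, 85, 98, 3, 11]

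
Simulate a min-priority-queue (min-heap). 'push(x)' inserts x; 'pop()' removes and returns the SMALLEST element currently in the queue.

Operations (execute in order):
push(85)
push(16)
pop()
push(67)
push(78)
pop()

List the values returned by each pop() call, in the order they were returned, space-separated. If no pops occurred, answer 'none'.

push(85): heap contents = [85]
push(16): heap contents = [16, 85]
pop() → 16: heap contents = [85]
push(67): heap contents = [67, 85]
push(78): heap contents = [67, 78, 85]
pop() → 67: heap contents = [78, 85]

Answer: 16 67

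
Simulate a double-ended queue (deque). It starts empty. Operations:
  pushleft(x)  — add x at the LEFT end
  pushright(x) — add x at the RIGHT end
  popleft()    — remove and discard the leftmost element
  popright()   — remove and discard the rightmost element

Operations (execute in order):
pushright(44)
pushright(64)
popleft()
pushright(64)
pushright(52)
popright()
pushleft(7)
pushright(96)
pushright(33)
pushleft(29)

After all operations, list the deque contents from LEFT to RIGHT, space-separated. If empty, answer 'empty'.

Answer: 29 7 64 64 96 33

Derivation:
pushright(44): [44]
pushright(64): [44, 64]
popleft(): [64]
pushright(64): [64, 64]
pushright(52): [64, 64, 52]
popright(): [64, 64]
pushleft(7): [7, 64, 64]
pushright(96): [7, 64, 64, 96]
pushright(33): [7, 64, 64, 96, 33]
pushleft(29): [29, 7, 64, 64, 96, 33]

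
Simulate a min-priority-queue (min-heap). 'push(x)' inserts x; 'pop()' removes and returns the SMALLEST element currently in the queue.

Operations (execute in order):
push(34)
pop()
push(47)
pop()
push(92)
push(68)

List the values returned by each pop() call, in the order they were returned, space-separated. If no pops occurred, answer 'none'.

push(34): heap contents = [34]
pop() → 34: heap contents = []
push(47): heap contents = [47]
pop() → 47: heap contents = []
push(92): heap contents = [92]
push(68): heap contents = [68, 92]

Answer: 34 47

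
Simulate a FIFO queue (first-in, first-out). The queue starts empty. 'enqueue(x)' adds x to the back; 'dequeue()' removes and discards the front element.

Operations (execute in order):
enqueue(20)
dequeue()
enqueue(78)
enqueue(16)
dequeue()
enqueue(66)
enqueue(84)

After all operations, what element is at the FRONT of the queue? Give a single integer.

Answer: 16

Derivation:
enqueue(20): queue = [20]
dequeue(): queue = []
enqueue(78): queue = [78]
enqueue(16): queue = [78, 16]
dequeue(): queue = [16]
enqueue(66): queue = [16, 66]
enqueue(84): queue = [16, 66, 84]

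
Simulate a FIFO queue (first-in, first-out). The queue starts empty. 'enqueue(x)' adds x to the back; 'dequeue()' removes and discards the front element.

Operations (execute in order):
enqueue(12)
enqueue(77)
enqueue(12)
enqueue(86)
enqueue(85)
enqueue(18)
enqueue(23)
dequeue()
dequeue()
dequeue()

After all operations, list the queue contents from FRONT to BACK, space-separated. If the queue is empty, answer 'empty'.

Answer: 86 85 18 23

Derivation:
enqueue(12): [12]
enqueue(77): [12, 77]
enqueue(12): [12, 77, 12]
enqueue(86): [12, 77, 12, 86]
enqueue(85): [12, 77, 12, 86, 85]
enqueue(18): [12, 77, 12, 86, 85, 18]
enqueue(23): [12, 77, 12, 86, 85, 18, 23]
dequeue(): [77, 12, 86, 85, 18, 23]
dequeue(): [12, 86, 85, 18, 23]
dequeue(): [86, 85, 18, 23]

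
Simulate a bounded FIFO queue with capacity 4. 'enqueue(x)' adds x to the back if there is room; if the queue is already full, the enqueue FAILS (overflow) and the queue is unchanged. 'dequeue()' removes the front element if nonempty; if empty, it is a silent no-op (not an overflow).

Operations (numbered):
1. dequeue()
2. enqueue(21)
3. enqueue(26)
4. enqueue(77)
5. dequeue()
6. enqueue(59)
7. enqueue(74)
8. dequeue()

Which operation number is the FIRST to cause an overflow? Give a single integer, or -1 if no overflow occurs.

1. dequeue(): empty, no-op, size=0
2. enqueue(21): size=1
3. enqueue(26): size=2
4. enqueue(77): size=3
5. dequeue(): size=2
6. enqueue(59): size=3
7. enqueue(74): size=4
8. dequeue(): size=3

Answer: -1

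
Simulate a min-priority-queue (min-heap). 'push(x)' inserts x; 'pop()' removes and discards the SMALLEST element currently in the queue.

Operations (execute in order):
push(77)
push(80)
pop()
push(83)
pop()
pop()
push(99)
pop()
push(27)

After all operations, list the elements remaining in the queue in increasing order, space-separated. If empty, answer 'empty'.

Answer: 27

Derivation:
push(77): heap contents = [77]
push(80): heap contents = [77, 80]
pop() → 77: heap contents = [80]
push(83): heap contents = [80, 83]
pop() → 80: heap contents = [83]
pop() → 83: heap contents = []
push(99): heap contents = [99]
pop() → 99: heap contents = []
push(27): heap contents = [27]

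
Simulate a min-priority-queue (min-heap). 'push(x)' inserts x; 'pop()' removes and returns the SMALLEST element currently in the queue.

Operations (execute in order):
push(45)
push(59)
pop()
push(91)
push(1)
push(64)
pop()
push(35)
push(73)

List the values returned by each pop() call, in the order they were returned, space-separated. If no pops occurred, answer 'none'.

push(45): heap contents = [45]
push(59): heap contents = [45, 59]
pop() → 45: heap contents = [59]
push(91): heap contents = [59, 91]
push(1): heap contents = [1, 59, 91]
push(64): heap contents = [1, 59, 64, 91]
pop() → 1: heap contents = [59, 64, 91]
push(35): heap contents = [35, 59, 64, 91]
push(73): heap contents = [35, 59, 64, 73, 91]

Answer: 45 1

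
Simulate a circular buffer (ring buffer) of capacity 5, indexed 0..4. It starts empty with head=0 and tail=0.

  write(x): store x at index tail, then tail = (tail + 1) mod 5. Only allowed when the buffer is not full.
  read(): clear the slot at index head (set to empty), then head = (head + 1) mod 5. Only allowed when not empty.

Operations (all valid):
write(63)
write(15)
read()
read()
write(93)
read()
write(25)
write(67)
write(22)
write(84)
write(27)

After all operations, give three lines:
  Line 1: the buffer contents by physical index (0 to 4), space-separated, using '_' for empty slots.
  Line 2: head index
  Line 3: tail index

write(63): buf=[63 _ _ _ _], head=0, tail=1, size=1
write(15): buf=[63 15 _ _ _], head=0, tail=2, size=2
read(): buf=[_ 15 _ _ _], head=1, tail=2, size=1
read(): buf=[_ _ _ _ _], head=2, tail=2, size=0
write(93): buf=[_ _ 93 _ _], head=2, tail=3, size=1
read(): buf=[_ _ _ _ _], head=3, tail=3, size=0
write(25): buf=[_ _ _ 25 _], head=3, tail=4, size=1
write(67): buf=[_ _ _ 25 67], head=3, tail=0, size=2
write(22): buf=[22 _ _ 25 67], head=3, tail=1, size=3
write(84): buf=[22 84 _ 25 67], head=3, tail=2, size=4
write(27): buf=[22 84 27 25 67], head=3, tail=3, size=5

Answer: 22 84 27 25 67
3
3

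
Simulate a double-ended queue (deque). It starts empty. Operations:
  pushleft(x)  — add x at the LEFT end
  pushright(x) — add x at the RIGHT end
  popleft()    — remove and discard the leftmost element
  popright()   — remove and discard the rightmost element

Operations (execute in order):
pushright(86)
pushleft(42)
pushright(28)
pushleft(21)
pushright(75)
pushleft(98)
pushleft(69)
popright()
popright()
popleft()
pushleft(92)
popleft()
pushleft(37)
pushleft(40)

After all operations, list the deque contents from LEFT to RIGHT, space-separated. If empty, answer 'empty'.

Answer: 40 37 98 21 42 86

Derivation:
pushright(86): [86]
pushleft(42): [42, 86]
pushright(28): [42, 86, 28]
pushleft(21): [21, 42, 86, 28]
pushright(75): [21, 42, 86, 28, 75]
pushleft(98): [98, 21, 42, 86, 28, 75]
pushleft(69): [69, 98, 21, 42, 86, 28, 75]
popright(): [69, 98, 21, 42, 86, 28]
popright(): [69, 98, 21, 42, 86]
popleft(): [98, 21, 42, 86]
pushleft(92): [92, 98, 21, 42, 86]
popleft(): [98, 21, 42, 86]
pushleft(37): [37, 98, 21, 42, 86]
pushleft(40): [40, 37, 98, 21, 42, 86]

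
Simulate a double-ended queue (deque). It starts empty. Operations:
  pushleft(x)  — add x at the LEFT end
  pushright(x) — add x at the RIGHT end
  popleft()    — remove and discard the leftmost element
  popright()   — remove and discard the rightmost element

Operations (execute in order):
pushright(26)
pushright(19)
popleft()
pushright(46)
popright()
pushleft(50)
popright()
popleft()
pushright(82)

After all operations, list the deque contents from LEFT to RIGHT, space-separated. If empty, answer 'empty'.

pushright(26): [26]
pushright(19): [26, 19]
popleft(): [19]
pushright(46): [19, 46]
popright(): [19]
pushleft(50): [50, 19]
popright(): [50]
popleft(): []
pushright(82): [82]

Answer: 82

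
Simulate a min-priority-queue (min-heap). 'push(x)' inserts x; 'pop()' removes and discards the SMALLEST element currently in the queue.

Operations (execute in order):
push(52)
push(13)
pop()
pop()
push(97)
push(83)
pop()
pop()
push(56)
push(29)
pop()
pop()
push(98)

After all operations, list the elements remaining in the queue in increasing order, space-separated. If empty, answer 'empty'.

Answer: 98

Derivation:
push(52): heap contents = [52]
push(13): heap contents = [13, 52]
pop() → 13: heap contents = [52]
pop() → 52: heap contents = []
push(97): heap contents = [97]
push(83): heap contents = [83, 97]
pop() → 83: heap contents = [97]
pop() → 97: heap contents = []
push(56): heap contents = [56]
push(29): heap contents = [29, 56]
pop() → 29: heap contents = [56]
pop() → 56: heap contents = []
push(98): heap contents = [98]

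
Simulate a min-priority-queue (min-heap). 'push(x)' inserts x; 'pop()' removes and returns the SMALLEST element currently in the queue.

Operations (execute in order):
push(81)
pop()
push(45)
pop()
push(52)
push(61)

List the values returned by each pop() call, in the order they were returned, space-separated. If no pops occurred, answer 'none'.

Answer: 81 45

Derivation:
push(81): heap contents = [81]
pop() → 81: heap contents = []
push(45): heap contents = [45]
pop() → 45: heap contents = []
push(52): heap contents = [52]
push(61): heap contents = [52, 61]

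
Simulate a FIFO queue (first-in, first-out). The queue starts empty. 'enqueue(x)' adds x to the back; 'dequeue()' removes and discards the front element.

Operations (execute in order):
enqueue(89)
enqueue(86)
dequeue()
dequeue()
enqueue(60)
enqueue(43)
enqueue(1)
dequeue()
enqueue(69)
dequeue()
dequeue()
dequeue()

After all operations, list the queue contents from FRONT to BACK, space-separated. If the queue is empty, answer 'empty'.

enqueue(89): [89]
enqueue(86): [89, 86]
dequeue(): [86]
dequeue(): []
enqueue(60): [60]
enqueue(43): [60, 43]
enqueue(1): [60, 43, 1]
dequeue(): [43, 1]
enqueue(69): [43, 1, 69]
dequeue(): [1, 69]
dequeue(): [69]
dequeue(): []

Answer: empty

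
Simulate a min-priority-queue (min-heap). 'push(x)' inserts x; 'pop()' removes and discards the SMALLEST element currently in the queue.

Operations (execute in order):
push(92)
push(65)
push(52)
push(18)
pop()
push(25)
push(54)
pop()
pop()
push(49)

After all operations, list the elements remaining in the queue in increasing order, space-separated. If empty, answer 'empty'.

push(92): heap contents = [92]
push(65): heap contents = [65, 92]
push(52): heap contents = [52, 65, 92]
push(18): heap contents = [18, 52, 65, 92]
pop() → 18: heap contents = [52, 65, 92]
push(25): heap contents = [25, 52, 65, 92]
push(54): heap contents = [25, 52, 54, 65, 92]
pop() → 25: heap contents = [52, 54, 65, 92]
pop() → 52: heap contents = [54, 65, 92]
push(49): heap contents = [49, 54, 65, 92]

Answer: 49 54 65 92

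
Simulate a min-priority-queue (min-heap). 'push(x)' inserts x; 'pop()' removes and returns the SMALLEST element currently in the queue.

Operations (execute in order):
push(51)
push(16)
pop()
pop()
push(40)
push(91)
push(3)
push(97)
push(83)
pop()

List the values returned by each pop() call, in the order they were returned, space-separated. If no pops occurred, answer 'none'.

Answer: 16 51 3

Derivation:
push(51): heap contents = [51]
push(16): heap contents = [16, 51]
pop() → 16: heap contents = [51]
pop() → 51: heap contents = []
push(40): heap contents = [40]
push(91): heap contents = [40, 91]
push(3): heap contents = [3, 40, 91]
push(97): heap contents = [3, 40, 91, 97]
push(83): heap contents = [3, 40, 83, 91, 97]
pop() → 3: heap contents = [40, 83, 91, 97]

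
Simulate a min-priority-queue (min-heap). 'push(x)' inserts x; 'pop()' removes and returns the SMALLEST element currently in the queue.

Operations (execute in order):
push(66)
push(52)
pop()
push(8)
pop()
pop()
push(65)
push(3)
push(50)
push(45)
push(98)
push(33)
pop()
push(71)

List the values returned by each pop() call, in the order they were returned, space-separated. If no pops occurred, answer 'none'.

push(66): heap contents = [66]
push(52): heap contents = [52, 66]
pop() → 52: heap contents = [66]
push(8): heap contents = [8, 66]
pop() → 8: heap contents = [66]
pop() → 66: heap contents = []
push(65): heap contents = [65]
push(3): heap contents = [3, 65]
push(50): heap contents = [3, 50, 65]
push(45): heap contents = [3, 45, 50, 65]
push(98): heap contents = [3, 45, 50, 65, 98]
push(33): heap contents = [3, 33, 45, 50, 65, 98]
pop() → 3: heap contents = [33, 45, 50, 65, 98]
push(71): heap contents = [33, 45, 50, 65, 71, 98]

Answer: 52 8 66 3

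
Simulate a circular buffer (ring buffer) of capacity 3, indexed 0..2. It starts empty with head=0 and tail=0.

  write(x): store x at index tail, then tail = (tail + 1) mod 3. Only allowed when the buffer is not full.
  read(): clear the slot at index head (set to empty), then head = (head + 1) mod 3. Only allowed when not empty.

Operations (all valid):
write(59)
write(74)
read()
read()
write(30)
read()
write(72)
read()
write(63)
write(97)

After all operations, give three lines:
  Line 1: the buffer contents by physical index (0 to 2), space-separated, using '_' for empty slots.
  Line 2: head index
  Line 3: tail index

Answer: _ 63 97
1
0

Derivation:
write(59): buf=[59 _ _], head=0, tail=1, size=1
write(74): buf=[59 74 _], head=0, tail=2, size=2
read(): buf=[_ 74 _], head=1, tail=2, size=1
read(): buf=[_ _ _], head=2, tail=2, size=0
write(30): buf=[_ _ 30], head=2, tail=0, size=1
read(): buf=[_ _ _], head=0, tail=0, size=0
write(72): buf=[72 _ _], head=0, tail=1, size=1
read(): buf=[_ _ _], head=1, tail=1, size=0
write(63): buf=[_ 63 _], head=1, tail=2, size=1
write(97): buf=[_ 63 97], head=1, tail=0, size=2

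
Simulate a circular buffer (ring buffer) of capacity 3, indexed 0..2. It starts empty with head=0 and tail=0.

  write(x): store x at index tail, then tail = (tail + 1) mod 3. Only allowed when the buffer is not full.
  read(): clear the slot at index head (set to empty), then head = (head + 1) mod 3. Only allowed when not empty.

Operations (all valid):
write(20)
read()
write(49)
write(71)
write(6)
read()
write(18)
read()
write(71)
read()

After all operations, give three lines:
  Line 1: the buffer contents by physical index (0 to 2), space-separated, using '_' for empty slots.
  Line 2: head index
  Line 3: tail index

write(20): buf=[20 _ _], head=0, tail=1, size=1
read(): buf=[_ _ _], head=1, tail=1, size=0
write(49): buf=[_ 49 _], head=1, tail=2, size=1
write(71): buf=[_ 49 71], head=1, tail=0, size=2
write(6): buf=[6 49 71], head=1, tail=1, size=3
read(): buf=[6 _ 71], head=2, tail=1, size=2
write(18): buf=[6 18 71], head=2, tail=2, size=3
read(): buf=[6 18 _], head=0, tail=2, size=2
write(71): buf=[6 18 71], head=0, tail=0, size=3
read(): buf=[_ 18 71], head=1, tail=0, size=2

Answer: _ 18 71
1
0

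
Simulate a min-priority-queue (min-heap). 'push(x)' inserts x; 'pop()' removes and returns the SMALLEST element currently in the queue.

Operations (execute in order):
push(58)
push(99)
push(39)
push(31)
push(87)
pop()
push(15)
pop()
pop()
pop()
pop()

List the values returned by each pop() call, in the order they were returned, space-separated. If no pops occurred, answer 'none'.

push(58): heap contents = [58]
push(99): heap contents = [58, 99]
push(39): heap contents = [39, 58, 99]
push(31): heap contents = [31, 39, 58, 99]
push(87): heap contents = [31, 39, 58, 87, 99]
pop() → 31: heap contents = [39, 58, 87, 99]
push(15): heap contents = [15, 39, 58, 87, 99]
pop() → 15: heap contents = [39, 58, 87, 99]
pop() → 39: heap contents = [58, 87, 99]
pop() → 58: heap contents = [87, 99]
pop() → 87: heap contents = [99]

Answer: 31 15 39 58 87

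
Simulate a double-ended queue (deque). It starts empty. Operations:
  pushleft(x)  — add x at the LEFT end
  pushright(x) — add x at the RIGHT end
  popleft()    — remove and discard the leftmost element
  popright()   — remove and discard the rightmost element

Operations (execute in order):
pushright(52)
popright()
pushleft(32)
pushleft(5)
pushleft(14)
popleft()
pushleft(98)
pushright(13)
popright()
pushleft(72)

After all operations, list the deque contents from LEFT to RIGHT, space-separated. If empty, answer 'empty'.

pushright(52): [52]
popright(): []
pushleft(32): [32]
pushleft(5): [5, 32]
pushleft(14): [14, 5, 32]
popleft(): [5, 32]
pushleft(98): [98, 5, 32]
pushright(13): [98, 5, 32, 13]
popright(): [98, 5, 32]
pushleft(72): [72, 98, 5, 32]

Answer: 72 98 5 32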